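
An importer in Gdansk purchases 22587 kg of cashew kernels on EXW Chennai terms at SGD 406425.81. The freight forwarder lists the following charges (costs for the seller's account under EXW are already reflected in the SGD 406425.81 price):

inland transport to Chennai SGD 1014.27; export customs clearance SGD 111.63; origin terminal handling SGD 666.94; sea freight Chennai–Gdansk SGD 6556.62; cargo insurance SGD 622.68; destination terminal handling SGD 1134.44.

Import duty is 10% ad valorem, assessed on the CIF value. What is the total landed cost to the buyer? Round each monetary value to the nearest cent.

Total landed cost: SGD 458072.19

EXW: the seller makes goods available at their premises; the buyer bears all onward costs.
CIF value = EXW price + inland to port + export clearance + origin terminal + freight + insurance = 406425.81 + 1014.27 + 111.63 + 666.94 + 6556.62 + 622.68 = 415397.95
Import duty = 415397.95 × 10% = 41539.80
Buyer bears: inland to port 1014.27 + export clearance 111.63 + origin terminal 666.94 + freight 6556.62 + insurance 622.68 + destination terminal 1134.44 + duty 41539.80 = 51646.38
Landed cost = invoice 406425.81 + 51646.38 = 458072.19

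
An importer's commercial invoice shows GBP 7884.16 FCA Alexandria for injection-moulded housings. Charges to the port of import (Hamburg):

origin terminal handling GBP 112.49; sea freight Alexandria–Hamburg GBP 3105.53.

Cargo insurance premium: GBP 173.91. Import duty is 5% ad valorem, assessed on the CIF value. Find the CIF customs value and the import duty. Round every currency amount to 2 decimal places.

CIF value: GBP 11276.09; import duty: GBP 563.80

CIF = FCA price + pre-shipment costs + freight + insurance
CIF = 7884.16 + 112.49 + 3105.53 + 173.91 = 11276.09
Import duty = 11276.09 × 5% = 563.80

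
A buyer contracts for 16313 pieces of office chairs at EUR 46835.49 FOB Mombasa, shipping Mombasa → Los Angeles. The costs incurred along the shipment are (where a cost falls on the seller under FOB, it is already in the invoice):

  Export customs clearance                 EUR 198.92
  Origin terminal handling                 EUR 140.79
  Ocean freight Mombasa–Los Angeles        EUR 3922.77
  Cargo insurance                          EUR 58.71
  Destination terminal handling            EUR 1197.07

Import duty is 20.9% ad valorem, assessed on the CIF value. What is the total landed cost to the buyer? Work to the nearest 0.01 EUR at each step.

Total landed cost: EUR 62634.79

FOB: the seller bears costs until goods are on board at the origin port; the buyer bears freight, insurance and all costs thereafter.
Already in the invoice (seller's account under FOB): export clearance, origin terminal — exclude.
CIF value = FOB price + freight + insurance = 46835.49 + 3922.77 + 58.71 = 50816.97
Import duty = 50816.97 × 20.9% = 10620.75
Buyer bears: freight 3922.77 + insurance 58.71 + destination terminal 1197.07 + duty 10620.75 = 15799.30
Landed cost = invoice 46835.49 + 15799.30 = 62634.79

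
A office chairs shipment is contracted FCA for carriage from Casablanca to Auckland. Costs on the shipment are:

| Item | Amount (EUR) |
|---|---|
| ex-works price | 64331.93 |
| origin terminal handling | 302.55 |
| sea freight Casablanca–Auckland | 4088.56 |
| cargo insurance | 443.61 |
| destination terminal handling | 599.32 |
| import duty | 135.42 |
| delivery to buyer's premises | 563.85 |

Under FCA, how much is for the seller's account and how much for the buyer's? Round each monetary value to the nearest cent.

FCA: the seller delivers export-cleared goods to the carrier; the buyer bears costs from that point.
Seller's account: goods 64331.93 = 64331.93
Buyer's account: origin terminal 302.55 + freight 4088.56 + insurance 443.61 + destination terminal 599.32 + duty 135.42 + delivery 563.85 = 6133.31

Seller: EUR 64331.93; buyer: EUR 6133.31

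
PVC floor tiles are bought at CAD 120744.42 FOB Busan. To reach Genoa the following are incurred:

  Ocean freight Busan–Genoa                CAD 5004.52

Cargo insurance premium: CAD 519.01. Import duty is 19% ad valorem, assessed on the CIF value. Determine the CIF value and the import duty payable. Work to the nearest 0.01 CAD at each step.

CIF = FOB price + freight + insurance
CIF = 120744.42 + 5004.52 + 519.01 = 126267.95
Import duty = 126267.95 × 19% = 23990.91

CIF value: CAD 126267.95; import duty: CAD 23990.91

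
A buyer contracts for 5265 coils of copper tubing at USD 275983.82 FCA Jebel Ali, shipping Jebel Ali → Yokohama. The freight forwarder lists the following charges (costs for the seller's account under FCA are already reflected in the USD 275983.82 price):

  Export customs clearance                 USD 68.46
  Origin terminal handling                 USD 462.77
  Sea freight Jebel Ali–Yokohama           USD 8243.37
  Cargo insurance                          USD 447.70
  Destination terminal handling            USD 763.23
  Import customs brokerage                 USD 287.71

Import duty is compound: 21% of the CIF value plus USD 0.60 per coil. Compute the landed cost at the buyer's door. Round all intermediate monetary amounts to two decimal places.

Total landed cost: USD 349226.51

FCA: the seller delivers export-cleared goods to the carrier; the buyer bears costs from that point.
Already in the invoice (seller's account under FCA): export clearance — exclude.
CIF value = FCA price + origin terminal + freight + insurance = 275983.82 + 462.77 + 8243.37 + 447.70 = 285137.66
Ad valorem component: 285137.66 × 21% = 59878.91
Specific component: 5265 × 0.60 = 3159.00
Import duty = 59878.91 + 3159.00 = 63037.91
Buyer bears: origin terminal 462.77 + freight 8243.37 + insurance 447.70 + destination terminal 763.23 + brokerage 287.71 + duty 63037.91 = 73242.69
Landed cost = invoice 275983.82 + 73242.69 = 349226.51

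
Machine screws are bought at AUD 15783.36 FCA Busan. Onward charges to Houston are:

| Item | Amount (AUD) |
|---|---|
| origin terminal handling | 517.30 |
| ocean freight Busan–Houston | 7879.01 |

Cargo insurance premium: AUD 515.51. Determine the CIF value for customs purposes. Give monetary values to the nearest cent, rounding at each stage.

CIF value: AUD 24695.18

CIF = FCA price + pre-shipment costs + freight + insurance
CIF = 15783.36 + 517.30 + 7879.01 + 515.51 = 24695.18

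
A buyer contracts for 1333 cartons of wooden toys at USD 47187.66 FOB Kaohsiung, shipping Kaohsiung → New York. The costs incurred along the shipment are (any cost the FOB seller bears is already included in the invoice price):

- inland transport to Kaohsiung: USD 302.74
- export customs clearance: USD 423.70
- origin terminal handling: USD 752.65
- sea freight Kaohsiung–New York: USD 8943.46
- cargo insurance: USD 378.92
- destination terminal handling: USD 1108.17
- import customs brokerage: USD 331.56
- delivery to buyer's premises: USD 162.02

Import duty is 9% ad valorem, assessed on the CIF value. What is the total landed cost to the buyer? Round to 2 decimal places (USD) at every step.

FOB: the seller bears costs until goods are on board at the origin port; the buyer bears freight, insurance and all costs thereafter.
Already in the invoice (seller's account under FOB): inland to port, export clearance, origin terminal — exclude.
CIF value = FOB price + freight + insurance = 47187.66 + 8943.46 + 378.92 = 56510.04
Import duty = 56510.04 × 9% = 5085.90
Buyer bears: freight 8943.46 + insurance 378.92 + destination terminal 1108.17 + brokerage 331.56 + delivery 162.02 + duty 5085.90 = 16010.03
Landed cost = invoice 47187.66 + 16010.03 = 63197.69

Total landed cost: USD 63197.69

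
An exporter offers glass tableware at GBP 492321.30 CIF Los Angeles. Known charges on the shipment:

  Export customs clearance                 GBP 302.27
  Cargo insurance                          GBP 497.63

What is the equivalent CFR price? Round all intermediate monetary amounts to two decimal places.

Not relevant to the conversion: export clearance — on the seller under both CIF and CFR; already in the CIF price and stays in the CFR price.
From CIF to CFR, the seller no longer bears: insurance.
CFR price = 492321.30 − 497.63 = 491823.67

CFR price: GBP 491823.67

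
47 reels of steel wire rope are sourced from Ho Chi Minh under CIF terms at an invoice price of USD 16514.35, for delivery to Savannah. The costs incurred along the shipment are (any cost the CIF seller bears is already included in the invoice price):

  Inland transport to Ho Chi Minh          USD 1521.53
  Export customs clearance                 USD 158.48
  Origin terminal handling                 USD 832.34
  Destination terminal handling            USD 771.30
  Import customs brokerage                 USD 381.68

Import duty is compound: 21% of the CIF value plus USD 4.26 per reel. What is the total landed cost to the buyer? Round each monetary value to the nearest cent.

CIF: the seller pays costs through ocean freight and marine insurance to the destination port.
Already in the invoice (seller's account under CIF): inland to port, export clearance, origin terminal — exclude.
The CIF price already equals the CIF value: 16514.35
Ad valorem component: 16514.35 × 21% = 3468.01
Specific component: 47 × 4.26 = 200.22
Import duty = 3468.01 + 200.22 = 3668.23
Buyer bears: destination terminal 771.30 + brokerage 381.68 + duty 3668.23 = 4821.21
Landed cost = invoice 16514.35 + 4821.21 = 21335.56

Total landed cost: USD 21335.56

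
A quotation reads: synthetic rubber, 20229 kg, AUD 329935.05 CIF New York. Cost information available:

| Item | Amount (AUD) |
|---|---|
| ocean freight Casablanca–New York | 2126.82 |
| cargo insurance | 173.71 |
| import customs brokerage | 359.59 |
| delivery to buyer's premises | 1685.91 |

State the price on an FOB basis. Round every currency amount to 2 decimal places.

Not relevant to the conversion: delivery, brokerage — on the buyer under both terms; not part of either seller's price.
From CIF to FOB, the seller no longer bears: freight, insurance.
FOB price = 329935.05 − 2126.82 − 173.71 = 327634.52

FOB price: AUD 327634.52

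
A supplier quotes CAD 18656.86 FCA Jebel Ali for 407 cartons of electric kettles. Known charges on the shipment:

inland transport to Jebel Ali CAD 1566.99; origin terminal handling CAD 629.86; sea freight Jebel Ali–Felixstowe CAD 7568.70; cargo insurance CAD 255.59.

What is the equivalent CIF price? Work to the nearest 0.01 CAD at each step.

CIF price: CAD 27111.01

Not relevant to the conversion: inland to port — on the seller under both FCA and CIF; already in the FCA price and stays in the CIF price.
From FCA to CIF, the seller additionally bears: origin terminal, freight, insurance.
CIF price = 18656.86 + 629.86 + 7568.70 + 255.59 = 27111.01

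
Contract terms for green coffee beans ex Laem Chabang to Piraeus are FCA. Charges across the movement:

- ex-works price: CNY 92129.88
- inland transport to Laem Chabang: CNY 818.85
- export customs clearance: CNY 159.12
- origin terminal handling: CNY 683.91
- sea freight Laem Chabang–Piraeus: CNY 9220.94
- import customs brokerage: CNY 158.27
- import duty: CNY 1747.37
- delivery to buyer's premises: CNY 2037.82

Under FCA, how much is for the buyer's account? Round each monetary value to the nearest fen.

FCA: the seller delivers export-cleared goods to the carrier; the buyer bears costs from that point.
Seller's account: goods 92129.88 + inland to port 818.85 + export clearance 159.12 = 93107.85
Buyer's account: origin terminal 683.91 + freight 9220.94 + brokerage 158.27 + duty 1747.37 + delivery 2037.82 = 13848.31

Buyer's account: CNY 13848.31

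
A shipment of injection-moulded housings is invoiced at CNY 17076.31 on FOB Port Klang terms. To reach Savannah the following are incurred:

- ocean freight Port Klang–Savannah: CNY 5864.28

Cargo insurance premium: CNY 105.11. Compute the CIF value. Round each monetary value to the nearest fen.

CIF value: CNY 23045.70

CIF = FOB price + freight + insurance
CIF = 17076.31 + 5864.28 + 105.11 = 23045.70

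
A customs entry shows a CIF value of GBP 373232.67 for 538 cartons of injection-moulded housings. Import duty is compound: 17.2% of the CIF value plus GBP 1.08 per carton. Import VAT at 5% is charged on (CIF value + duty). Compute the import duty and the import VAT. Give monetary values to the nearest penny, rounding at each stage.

Import duty: GBP 64777.06; import VAT: GBP 21900.49

Ad valorem component: 373232.67 × 17.2% = 64196.02
Specific component: 538 × 1.08 = 581.04
Import duty = 64196.02 + 581.04 = 64777.06
VAT base = CIF + duty = 373232.67 + 64777.06 = 438009.73
Import VAT = 438009.73 × 5% = 21900.49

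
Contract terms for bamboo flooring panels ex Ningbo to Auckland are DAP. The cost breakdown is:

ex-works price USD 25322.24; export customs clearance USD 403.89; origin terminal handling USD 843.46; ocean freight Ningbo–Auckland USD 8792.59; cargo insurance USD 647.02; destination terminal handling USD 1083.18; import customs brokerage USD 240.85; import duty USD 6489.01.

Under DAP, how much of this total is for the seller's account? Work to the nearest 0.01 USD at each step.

Seller's account: USD 37092.38

DAP: the seller bears all costs to the named destination except import duty and clearance.
Seller's account: goods 25322.24 + export clearance 403.89 + origin terminal 843.46 + freight 8792.59 + insurance 647.02 + destination terminal 1083.18 = 37092.38
Buyer's account: brokerage 240.85 + duty 6489.01 = 6729.86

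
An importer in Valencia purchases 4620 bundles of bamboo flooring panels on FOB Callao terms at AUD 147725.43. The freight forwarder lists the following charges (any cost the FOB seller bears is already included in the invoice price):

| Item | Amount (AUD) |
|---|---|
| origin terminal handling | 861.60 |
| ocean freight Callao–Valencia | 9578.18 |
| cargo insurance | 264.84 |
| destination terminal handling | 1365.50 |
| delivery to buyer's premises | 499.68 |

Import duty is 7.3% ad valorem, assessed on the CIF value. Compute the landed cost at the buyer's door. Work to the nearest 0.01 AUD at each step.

Total landed cost: AUD 170936.13

FOB: the seller bears costs until goods are on board at the origin port; the buyer bears freight, insurance and all costs thereafter.
Already in the invoice (seller's account under FOB): origin terminal — exclude.
CIF value = FOB price + freight + insurance = 147725.43 + 9578.18 + 264.84 = 157568.45
Import duty = 157568.45 × 7.3% = 11502.50
Buyer bears: freight 9578.18 + insurance 264.84 + destination terminal 1365.50 + delivery 499.68 + duty 11502.50 = 23210.70
Landed cost = invoice 147725.43 + 23210.70 = 170936.13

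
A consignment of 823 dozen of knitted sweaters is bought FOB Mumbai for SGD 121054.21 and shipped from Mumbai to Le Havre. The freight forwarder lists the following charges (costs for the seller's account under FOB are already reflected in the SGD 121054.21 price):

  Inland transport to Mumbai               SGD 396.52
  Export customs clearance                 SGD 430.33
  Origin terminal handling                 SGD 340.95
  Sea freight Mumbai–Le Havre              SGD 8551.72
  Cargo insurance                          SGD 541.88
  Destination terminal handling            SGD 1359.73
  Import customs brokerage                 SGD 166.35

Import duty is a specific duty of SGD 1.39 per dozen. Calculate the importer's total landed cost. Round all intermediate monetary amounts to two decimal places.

Total landed cost: SGD 132817.86

FOB: the seller bears costs until goods are on board at the origin port; the buyer bears freight, insurance and all costs thereafter.
Already in the invoice (seller's account under FOB): inland to port, export clearance, origin terminal — exclude.
CIF value = FOB price + freight + insurance = 121054.21 + 8551.72 + 541.88 = 130147.81
Import duty = 823 × 1.39 = 1143.97
Buyer bears: freight 8551.72 + insurance 541.88 + destination terminal 1359.73 + brokerage 166.35 + duty 1143.97 = 11763.65
Landed cost = invoice 121054.21 + 11763.65 = 132817.86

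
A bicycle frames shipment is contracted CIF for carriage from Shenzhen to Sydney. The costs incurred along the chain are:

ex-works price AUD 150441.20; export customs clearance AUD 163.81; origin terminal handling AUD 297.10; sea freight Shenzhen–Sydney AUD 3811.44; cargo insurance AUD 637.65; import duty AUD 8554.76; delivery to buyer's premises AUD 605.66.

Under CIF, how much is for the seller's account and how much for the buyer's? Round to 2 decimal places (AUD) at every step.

CIF: the seller pays costs through ocean freight and marine insurance to the destination port.
Seller's account: goods 150441.20 + export clearance 163.81 + origin terminal 297.10 + freight 3811.44 + insurance 637.65 = 155351.20
Buyer's account: duty 8554.76 + delivery 605.66 = 9160.42

Seller: AUD 155351.20; buyer: AUD 9160.42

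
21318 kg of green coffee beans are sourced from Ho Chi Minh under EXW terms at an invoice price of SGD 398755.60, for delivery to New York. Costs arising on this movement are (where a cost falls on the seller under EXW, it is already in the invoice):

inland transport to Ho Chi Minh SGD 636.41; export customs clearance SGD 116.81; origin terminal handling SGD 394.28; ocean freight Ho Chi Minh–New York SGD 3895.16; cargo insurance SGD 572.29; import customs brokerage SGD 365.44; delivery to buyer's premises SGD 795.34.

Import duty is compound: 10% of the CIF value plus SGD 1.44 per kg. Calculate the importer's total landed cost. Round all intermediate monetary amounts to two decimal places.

EXW: the seller makes goods available at their premises; the buyer bears all onward costs.
CIF value = EXW price + inland to port + export clearance + origin terminal + freight + insurance = 398755.60 + 636.41 + 116.81 + 394.28 + 3895.16 + 572.29 = 404370.55
Ad valorem component: 404370.55 × 10% = 40437.06
Specific component: 21318 × 1.44 = 30697.92
Import duty = 40437.06 + 30697.92 = 71134.98
Buyer bears: inland to port 636.41 + export clearance 116.81 + origin terminal 394.28 + freight 3895.16 + insurance 572.29 + brokerage 365.44 + delivery 795.34 + duty 71134.98 = 77910.71
Landed cost = invoice 398755.60 + 77910.71 = 476666.31

Total landed cost: SGD 476666.31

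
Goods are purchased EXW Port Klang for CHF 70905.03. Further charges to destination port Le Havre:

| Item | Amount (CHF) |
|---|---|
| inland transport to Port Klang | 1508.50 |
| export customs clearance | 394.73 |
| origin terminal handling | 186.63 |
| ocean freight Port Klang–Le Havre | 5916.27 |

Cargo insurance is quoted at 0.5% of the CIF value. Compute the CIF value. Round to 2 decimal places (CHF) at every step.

CIF value: CHF 79307.70

Let C be the CIF value. C = EXW price + pre-shipment costs + freight + 0.5% × C
C − 0.5% × C = 70905.03 + 1508.50 + 394.73 + 186.63 + 5916.27
0.995 × C = 78911.16
C = 78911.16 / 0.995 = 79307.70
Insurance premium = 0.5% × 79307.70 = 396.54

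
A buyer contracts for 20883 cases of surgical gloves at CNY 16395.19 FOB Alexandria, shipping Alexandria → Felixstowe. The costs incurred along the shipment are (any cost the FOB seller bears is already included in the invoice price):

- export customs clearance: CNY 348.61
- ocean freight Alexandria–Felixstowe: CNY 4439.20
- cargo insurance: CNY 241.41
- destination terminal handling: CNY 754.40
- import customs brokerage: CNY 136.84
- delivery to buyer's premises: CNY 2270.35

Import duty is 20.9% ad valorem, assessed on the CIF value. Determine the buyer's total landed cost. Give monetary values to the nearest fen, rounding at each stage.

Total landed cost: CNY 28642.23

FOB: the seller bears costs until goods are on board at the origin port; the buyer bears freight, insurance and all costs thereafter.
Already in the invoice (seller's account under FOB): export clearance — exclude.
CIF value = FOB price + freight + insurance = 16395.19 + 4439.20 + 241.41 = 21075.80
Import duty = 21075.80 × 20.9% = 4404.84
Buyer bears: freight 4439.20 + insurance 241.41 + destination terminal 754.40 + brokerage 136.84 + delivery 2270.35 + duty 4404.84 = 12247.04
Landed cost = invoice 16395.19 + 12247.04 = 28642.23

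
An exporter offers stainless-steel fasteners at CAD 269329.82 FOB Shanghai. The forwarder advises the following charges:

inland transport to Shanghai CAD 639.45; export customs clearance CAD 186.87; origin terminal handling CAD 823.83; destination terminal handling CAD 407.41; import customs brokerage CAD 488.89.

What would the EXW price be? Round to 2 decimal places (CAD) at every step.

Not relevant to the conversion: brokerage, destination terminal — on the buyer under both terms; not part of either seller's price.
From FOB to EXW, the seller no longer bears: inland to port, export clearance, origin terminal.
EXW price = 269329.82 − 639.45 − 186.87 − 823.83 = 267679.67

EXW price: CAD 267679.67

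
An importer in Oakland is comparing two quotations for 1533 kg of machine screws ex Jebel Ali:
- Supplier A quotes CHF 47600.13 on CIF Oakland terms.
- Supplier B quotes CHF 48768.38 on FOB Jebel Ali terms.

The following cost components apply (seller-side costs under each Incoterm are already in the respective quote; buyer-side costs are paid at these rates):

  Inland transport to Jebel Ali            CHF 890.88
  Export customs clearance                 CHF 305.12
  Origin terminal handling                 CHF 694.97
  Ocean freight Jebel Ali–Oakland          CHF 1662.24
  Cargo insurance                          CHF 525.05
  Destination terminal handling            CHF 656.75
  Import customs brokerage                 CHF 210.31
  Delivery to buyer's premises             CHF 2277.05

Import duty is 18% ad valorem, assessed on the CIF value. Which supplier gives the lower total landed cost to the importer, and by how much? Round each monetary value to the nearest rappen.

Supplier A (CIF):
The CIF price already equals the CIF value: 47600.13
Import duty = 47600.13 × 18% = 8568.02
Buyer bears (A): 656.75 + 210.31 + 2277.05 = 3144.11
Landed cost (A) = invoice 47600.13 + 3144.11 + duty 8568.02 = 59312.26
Supplier B (FOB):
CIF value = FOB price + freight + insurance = 48768.38 + 1662.24 + 525.05 = 50955.67
Import duty = 50955.67 × 18% = 9172.02
Buyer bears (B): 1662.24 + 525.05 + 656.75 + 210.31 + 2277.05 = 5331.40
Landed cost (B) = invoice 48768.38 + 5331.40 + duty 9172.02 = 63271.80
Difference = |59312.26 − 63271.80| = 3959.54

Supplier A is cheaper by CHF 3959.54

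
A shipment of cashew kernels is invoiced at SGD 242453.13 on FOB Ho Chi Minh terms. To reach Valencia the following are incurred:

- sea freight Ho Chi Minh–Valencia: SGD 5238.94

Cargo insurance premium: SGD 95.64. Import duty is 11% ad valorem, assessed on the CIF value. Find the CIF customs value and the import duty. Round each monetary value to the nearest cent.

CIF = FOB price + freight + insurance
CIF = 242453.13 + 5238.94 + 95.64 = 247787.71
Import duty = 247787.71 × 11% = 27256.65

CIF value: SGD 247787.71; import duty: SGD 27256.65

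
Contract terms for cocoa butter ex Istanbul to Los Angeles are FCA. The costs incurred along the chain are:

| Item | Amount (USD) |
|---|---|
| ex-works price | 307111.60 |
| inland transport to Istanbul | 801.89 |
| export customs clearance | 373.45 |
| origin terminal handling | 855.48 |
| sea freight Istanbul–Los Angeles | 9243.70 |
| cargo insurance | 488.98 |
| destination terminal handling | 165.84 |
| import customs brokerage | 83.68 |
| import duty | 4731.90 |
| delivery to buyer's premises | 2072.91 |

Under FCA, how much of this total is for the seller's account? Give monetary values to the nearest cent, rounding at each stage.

FCA: the seller delivers export-cleared goods to the carrier; the buyer bears costs from that point.
Seller's account: goods 307111.60 + inland to port 801.89 + export clearance 373.45 = 308286.94
Buyer's account: origin terminal 855.48 + freight 9243.70 + insurance 488.98 + destination terminal 165.84 + brokerage 83.68 + duty 4731.90 + delivery 2072.91 = 17642.49

Seller's account: USD 308286.94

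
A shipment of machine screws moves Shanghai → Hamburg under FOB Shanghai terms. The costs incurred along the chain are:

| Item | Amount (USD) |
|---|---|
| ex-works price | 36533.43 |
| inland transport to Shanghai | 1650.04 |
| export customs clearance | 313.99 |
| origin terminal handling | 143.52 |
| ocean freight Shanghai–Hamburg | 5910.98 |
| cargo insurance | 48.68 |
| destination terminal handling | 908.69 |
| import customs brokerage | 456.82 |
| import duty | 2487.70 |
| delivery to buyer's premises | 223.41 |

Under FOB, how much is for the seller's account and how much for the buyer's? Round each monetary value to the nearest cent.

Seller: USD 38640.98; buyer: USD 10036.28

FOB: the seller bears costs until goods are on board at the origin port; the buyer bears freight, insurance and all costs thereafter.
Seller's account: goods 36533.43 + inland to port 1650.04 + export clearance 313.99 + origin terminal 143.52 = 38640.98
Buyer's account: freight 5910.98 + insurance 48.68 + destination terminal 908.69 + brokerage 456.82 + duty 2487.70 + delivery 223.41 = 10036.28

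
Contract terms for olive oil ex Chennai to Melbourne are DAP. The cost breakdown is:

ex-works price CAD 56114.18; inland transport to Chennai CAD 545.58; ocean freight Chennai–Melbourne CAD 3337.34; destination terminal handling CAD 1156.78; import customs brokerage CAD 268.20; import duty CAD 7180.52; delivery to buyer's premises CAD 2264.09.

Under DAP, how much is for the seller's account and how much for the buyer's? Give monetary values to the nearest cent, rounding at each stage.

Seller: CAD 63417.97; buyer: CAD 7448.72

DAP: the seller bears all costs to the named destination except import duty and clearance.
Seller's account: goods 56114.18 + inland to port 545.58 + freight 3337.34 + destination terminal 1156.78 + delivery 2264.09 = 63417.97
Buyer's account: brokerage 268.20 + duty 7180.52 = 7448.72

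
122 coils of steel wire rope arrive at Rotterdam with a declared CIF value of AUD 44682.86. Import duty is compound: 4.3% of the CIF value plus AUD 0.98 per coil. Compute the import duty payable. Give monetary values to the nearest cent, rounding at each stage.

Import duty: AUD 2040.92

Ad valorem component: 44682.86 × 4.3% = 1921.36
Specific component: 122 × 0.98 = 119.56
Import duty = 1921.36 + 119.56 = 2040.92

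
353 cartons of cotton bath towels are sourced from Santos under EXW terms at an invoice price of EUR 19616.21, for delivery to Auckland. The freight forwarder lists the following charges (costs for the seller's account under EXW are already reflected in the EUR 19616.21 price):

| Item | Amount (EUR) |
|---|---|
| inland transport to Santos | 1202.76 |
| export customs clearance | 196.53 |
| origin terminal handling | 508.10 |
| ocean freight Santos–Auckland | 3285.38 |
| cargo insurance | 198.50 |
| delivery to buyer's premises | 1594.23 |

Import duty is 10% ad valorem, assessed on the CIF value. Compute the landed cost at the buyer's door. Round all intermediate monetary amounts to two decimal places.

Total landed cost: EUR 29102.46

EXW: the seller makes goods available at their premises; the buyer bears all onward costs.
CIF value = EXW price + inland to port + export clearance + origin terminal + freight + insurance = 19616.21 + 1202.76 + 196.53 + 508.10 + 3285.38 + 198.50 = 25007.48
Import duty = 25007.48 × 10% = 2500.75
Buyer bears: inland to port 1202.76 + export clearance 196.53 + origin terminal 508.10 + freight 3285.38 + insurance 198.50 + delivery 1594.23 + duty 2500.75 = 9486.25
Landed cost = invoice 19616.21 + 9486.25 = 29102.46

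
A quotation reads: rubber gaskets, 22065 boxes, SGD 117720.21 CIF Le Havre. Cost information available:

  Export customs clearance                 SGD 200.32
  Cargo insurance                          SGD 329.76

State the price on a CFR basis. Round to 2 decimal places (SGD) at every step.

CFR price: SGD 117390.45

Not relevant to the conversion: export clearance — on the seller under both CIF and CFR; already in the CIF price and stays in the CFR price.
From CIF to CFR, the seller no longer bears: insurance.
CFR price = 117720.21 − 329.76 = 117390.45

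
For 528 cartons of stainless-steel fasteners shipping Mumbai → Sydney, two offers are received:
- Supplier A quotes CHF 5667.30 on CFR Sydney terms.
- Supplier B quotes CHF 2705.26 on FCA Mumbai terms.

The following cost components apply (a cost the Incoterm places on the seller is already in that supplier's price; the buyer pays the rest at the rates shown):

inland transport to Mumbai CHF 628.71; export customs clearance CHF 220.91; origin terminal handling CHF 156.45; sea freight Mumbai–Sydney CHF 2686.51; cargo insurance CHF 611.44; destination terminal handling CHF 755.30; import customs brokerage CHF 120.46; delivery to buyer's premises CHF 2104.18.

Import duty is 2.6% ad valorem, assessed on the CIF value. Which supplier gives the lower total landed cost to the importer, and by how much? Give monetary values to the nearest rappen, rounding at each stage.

Supplier B is cheaper by CHF 122.18

Supplier A (CFR):
CIF value = CFR price + insurance = 5667.30 + 611.44 = 6278.74
Import duty = 6278.74 × 2.6% = 163.25
Buyer bears (A): 611.44 + 755.30 + 120.46 + 2104.18 = 3591.38
Landed cost (A) = invoice 5667.30 + 3591.38 + duty 163.25 = 9421.93
Supplier B (FCA):
CIF value = FCA price + origin terminal + freight + insurance = 2705.26 + 156.45 + 2686.51 + 611.44 = 6159.66
Import duty = 6159.66 × 2.6% = 160.15
Buyer bears (B): 156.45 + 2686.51 + 611.44 + 755.30 + 120.46 + 2104.18 = 6434.34
Landed cost (B) = invoice 2705.26 + 6434.34 + duty 160.15 = 9299.75
Difference = |9421.93 − 9299.75| = 122.18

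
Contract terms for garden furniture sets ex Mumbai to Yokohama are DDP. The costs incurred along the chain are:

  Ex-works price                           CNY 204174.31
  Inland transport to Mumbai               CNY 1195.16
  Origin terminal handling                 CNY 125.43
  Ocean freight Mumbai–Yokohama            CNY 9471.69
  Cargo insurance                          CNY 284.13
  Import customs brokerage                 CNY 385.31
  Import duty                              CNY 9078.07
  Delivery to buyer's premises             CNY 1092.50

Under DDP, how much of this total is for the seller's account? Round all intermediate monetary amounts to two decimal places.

DDP: the seller bears all costs including import duty.
Seller's account: goods 204174.31 + inland to port 1195.16 + origin terminal 125.43 + freight 9471.69 + insurance 284.13 + brokerage 385.31 + duty 9078.07 + delivery 1092.50 = 225806.60
Buyer's account: 0.00

Seller's account: CNY 225806.60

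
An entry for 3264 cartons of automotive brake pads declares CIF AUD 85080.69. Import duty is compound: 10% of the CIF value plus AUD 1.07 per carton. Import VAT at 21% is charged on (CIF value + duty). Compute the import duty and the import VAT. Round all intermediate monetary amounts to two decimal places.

Import duty: AUD 12000.55; import VAT: AUD 20387.06

Ad valorem component: 85080.69 × 10% = 8508.07
Specific component: 3264 × 1.07 = 3492.48
Import duty = 8508.07 + 3492.48 = 12000.55
VAT base = CIF + duty = 85080.69 + 12000.55 = 97081.24
Import VAT = 97081.24 × 21% = 20387.06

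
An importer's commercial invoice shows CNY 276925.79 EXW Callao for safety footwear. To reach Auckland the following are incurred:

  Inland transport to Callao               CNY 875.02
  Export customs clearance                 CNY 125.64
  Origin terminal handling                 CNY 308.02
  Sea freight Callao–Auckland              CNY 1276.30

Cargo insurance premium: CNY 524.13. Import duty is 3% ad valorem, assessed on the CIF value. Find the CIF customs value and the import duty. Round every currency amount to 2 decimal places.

CIF = EXW price + pre-shipment costs + freight + insurance
CIF = 276925.79 + 875.02 + 125.64 + 308.02 + 1276.30 + 524.13 = 280034.90
Import duty = 280034.90 × 3% = 8401.05

CIF value: CNY 280034.90; import duty: CNY 8401.05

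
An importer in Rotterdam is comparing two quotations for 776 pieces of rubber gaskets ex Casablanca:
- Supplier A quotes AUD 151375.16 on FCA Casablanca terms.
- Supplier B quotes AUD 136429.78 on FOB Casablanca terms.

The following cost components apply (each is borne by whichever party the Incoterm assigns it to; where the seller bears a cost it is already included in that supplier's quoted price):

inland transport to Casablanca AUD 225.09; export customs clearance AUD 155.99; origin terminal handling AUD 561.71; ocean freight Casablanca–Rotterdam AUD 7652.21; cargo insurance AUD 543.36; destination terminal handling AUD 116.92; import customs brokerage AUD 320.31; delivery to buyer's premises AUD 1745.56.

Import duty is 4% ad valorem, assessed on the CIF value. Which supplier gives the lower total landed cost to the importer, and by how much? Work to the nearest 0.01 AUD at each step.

Supplier A (FCA):
CIF value = FCA price + origin terminal + freight + insurance = 151375.16 + 561.71 + 7652.21 + 543.36 = 160132.44
Import duty = 160132.44 × 4% = 6405.30
Buyer bears (A): 561.71 + 7652.21 + 543.36 + 116.92 + 320.31 + 1745.56 = 10940.07
Landed cost (A) = invoice 151375.16 + 10940.07 + duty 6405.30 = 168720.53
Supplier B (FOB):
CIF value = FOB price + freight + insurance = 136429.78 + 7652.21 + 543.36 = 144625.35
Import duty = 144625.35 × 4% = 5785.01
Buyer bears (B): 7652.21 + 543.36 + 116.92 + 320.31 + 1745.56 = 10378.36
Landed cost (B) = invoice 136429.78 + 10378.36 + duty 5785.01 = 152593.15
Difference = |168720.53 − 152593.15| = 16127.38

Supplier B is cheaper by AUD 16127.38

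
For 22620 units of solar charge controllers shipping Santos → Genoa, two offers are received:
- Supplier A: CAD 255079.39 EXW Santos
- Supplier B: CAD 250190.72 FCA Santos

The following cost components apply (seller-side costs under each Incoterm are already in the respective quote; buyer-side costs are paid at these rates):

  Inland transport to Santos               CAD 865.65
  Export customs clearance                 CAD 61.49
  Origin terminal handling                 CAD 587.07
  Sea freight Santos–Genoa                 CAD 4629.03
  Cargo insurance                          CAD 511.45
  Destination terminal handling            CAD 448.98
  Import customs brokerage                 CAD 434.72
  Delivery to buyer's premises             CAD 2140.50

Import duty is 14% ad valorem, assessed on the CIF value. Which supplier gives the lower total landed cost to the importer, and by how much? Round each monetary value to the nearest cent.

Supplier B is cheaper by CAD 6630.02

Supplier A (EXW):
CIF value = EXW price + inland to port + export clearance + origin terminal + freight + insurance = 255079.39 + 865.65 + 61.49 + 587.07 + 4629.03 + 511.45 = 261734.08
Import duty = 261734.08 × 14% = 36642.77
Buyer bears (A): 865.65 + 61.49 + 587.07 + 4629.03 + 511.45 + 448.98 + 434.72 + 2140.50 = 9678.89
Landed cost (A) = invoice 255079.39 + 9678.89 + duty 36642.77 = 301401.05
Supplier B (FCA):
CIF value = FCA price + origin terminal + freight + insurance = 250190.72 + 587.07 + 4629.03 + 511.45 = 255918.27
Import duty = 255918.27 × 14% = 35828.56
Buyer bears (B): 587.07 + 4629.03 + 511.45 + 448.98 + 434.72 + 2140.50 = 8751.75
Landed cost (B) = invoice 250190.72 + 8751.75 + duty 35828.56 = 294771.03
Difference = |301401.05 − 294771.03| = 6630.02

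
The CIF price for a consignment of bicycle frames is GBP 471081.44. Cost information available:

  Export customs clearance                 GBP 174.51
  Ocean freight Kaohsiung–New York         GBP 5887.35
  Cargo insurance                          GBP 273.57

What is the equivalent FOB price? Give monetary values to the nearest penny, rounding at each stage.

Not relevant to the conversion: export clearance — on the seller under both CIF and FOB; already in the CIF price and stays in the FOB price.
From CIF to FOB, the seller no longer bears: freight, insurance.
FOB price = 471081.44 − 5887.35 − 273.57 = 464920.52

FOB price: GBP 464920.52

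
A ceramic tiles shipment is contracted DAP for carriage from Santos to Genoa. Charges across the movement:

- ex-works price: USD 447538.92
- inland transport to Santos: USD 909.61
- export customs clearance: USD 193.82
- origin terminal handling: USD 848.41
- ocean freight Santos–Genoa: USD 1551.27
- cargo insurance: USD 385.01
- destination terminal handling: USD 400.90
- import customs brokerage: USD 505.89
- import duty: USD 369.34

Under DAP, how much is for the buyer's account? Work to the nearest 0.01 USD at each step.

DAP: the seller bears all costs to the named destination except import duty and clearance.
Seller's account: goods 447538.92 + inland to port 909.61 + export clearance 193.82 + origin terminal 848.41 + freight 1551.27 + insurance 385.01 + destination terminal 400.90 = 451827.94
Buyer's account: brokerage 505.89 + duty 369.34 = 875.23

Buyer's account: USD 875.23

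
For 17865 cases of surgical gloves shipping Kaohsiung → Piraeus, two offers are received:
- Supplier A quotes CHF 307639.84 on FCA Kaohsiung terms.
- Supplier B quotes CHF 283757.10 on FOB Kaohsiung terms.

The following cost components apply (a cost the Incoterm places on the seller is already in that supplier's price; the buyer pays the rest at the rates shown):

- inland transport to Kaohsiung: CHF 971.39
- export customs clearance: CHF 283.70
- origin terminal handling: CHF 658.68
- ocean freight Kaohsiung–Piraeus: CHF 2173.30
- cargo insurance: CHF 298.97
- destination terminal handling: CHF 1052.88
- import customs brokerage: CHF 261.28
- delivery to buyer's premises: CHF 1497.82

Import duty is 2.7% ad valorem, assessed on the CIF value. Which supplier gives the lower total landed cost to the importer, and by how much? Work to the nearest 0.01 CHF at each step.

Supplier B is cheaper by CHF 25204.04

Supplier A (FCA):
CIF value = FCA price + origin terminal + freight + insurance = 307639.84 + 658.68 + 2173.30 + 298.97 = 310770.79
Import duty = 310770.79 × 2.7% = 8390.81
Buyer bears (A): 658.68 + 2173.30 + 298.97 + 1052.88 + 261.28 + 1497.82 = 5942.93
Landed cost (A) = invoice 307639.84 + 5942.93 + duty 8390.81 = 321973.58
Supplier B (FOB):
CIF value = FOB price + freight + insurance = 283757.10 + 2173.30 + 298.97 = 286229.37
Import duty = 286229.37 × 2.7% = 7728.19
Buyer bears (B): 2173.30 + 298.97 + 1052.88 + 261.28 + 1497.82 = 5284.25
Landed cost (B) = invoice 283757.10 + 5284.25 + duty 7728.19 = 296769.54
Difference = |321973.58 − 296769.54| = 25204.04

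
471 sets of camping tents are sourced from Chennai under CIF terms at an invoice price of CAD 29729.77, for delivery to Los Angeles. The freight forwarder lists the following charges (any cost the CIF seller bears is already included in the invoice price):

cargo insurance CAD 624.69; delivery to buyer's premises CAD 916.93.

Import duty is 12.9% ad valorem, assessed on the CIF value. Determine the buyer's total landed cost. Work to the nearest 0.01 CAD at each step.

Total landed cost: CAD 34481.84

CIF: the seller pays costs through ocean freight and marine insurance to the destination port.
Already in the invoice (seller's account under CIF): insurance — exclude.
The CIF price already equals the CIF value: 29729.77
Import duty = 29729.77 × 12.9% = 3835.14
Buyer bears: delivery 916.93 + duty 3835.14 = 4752.07
Landed cost = invoice 29729.77 + 4752.07 = 34481.84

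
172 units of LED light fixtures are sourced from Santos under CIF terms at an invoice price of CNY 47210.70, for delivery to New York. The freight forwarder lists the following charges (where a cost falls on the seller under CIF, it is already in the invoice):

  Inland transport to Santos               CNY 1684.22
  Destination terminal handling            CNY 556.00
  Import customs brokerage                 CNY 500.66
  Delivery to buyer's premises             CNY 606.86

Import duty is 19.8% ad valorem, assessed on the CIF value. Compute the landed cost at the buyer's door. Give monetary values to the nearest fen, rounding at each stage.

Total landed cost: CNY 58221.94

CIF: the seller pays costs through ocean freight and marine insurance to the destination port.
Already in the invoice (seller's account under CIF): inland to port — exclude.
The CIF price already equals the CIF value: 47210.70
Import duty = 47210.70 × 19.8% = 9347.72
Buyer bears: destination terminal 556.00 + brokerage 500.66 + delivery 606.86 + duty 9347.72 = 11011.24
Landed cost = invoice 47210.70 + 11011.24 = 58221.94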